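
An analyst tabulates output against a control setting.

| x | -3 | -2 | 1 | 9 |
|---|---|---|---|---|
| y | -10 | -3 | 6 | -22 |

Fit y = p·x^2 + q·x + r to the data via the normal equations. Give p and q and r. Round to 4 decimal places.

p = -0.6227, q = 2.6939, r = 4.1718

Setting ∂/∂p … = 0 gives: 6659·p + 695·q + 95·r = -1878;  695·p + 95·q + 5·r = -156;  95·p + 5·q + 4·r = -29.
(Σx^2·x^2 = 6659, Σx^2·x = 695, Σx^2 = 95, Σx·x = 95, Σx = 5, Σ1 = 4, Σx^2·y = -1878, Σx·y = -156, Σy = -29.)
Inverting the 3×3 Gram matrix, [p, q, r]ᵀ = [-203/326, 4391/1630, 680/163]ᵀ.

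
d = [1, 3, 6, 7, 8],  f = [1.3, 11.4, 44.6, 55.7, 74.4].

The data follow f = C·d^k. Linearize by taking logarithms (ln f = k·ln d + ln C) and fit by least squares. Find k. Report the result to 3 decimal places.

k = 1.944

Let Y = ln f. Fitting Y = k·ln d + ln C by least squares:
Sums: Σln d = 6.9157, Σ(ln d)² = 12.5280, Σln f = 14.8231, Σln d·ln f = 26.2620.
Normal system: [[12.5280, 6.9157]; [6.9157, 5]]·[k, ln C]ᵀ = [26.2620, 14.8231]ᵀ.
Δ = 12.5280·5 − (6.9157)² = 14.8127; k = (26.2620·5 − 6.9157·14.8231)/14.8127 = 1.94409, ln C = (12.5280·14.8231 − 6.9157·26.2620)/14.8127 = 0.27568.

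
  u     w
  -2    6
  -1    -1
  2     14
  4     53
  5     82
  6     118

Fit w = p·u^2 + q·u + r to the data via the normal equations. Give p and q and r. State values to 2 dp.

Sums needed: Σu^2·u^2 = 2210, Σu^2·u = 404, Σu^2 = 86, Σu·u = 86, Σu = 14, Σ1 = 6.
Right-hand side: Σu^2·w = 7225, Σu·w = 1347, Σw = 272.
So AᵀA·[p, q, r]ᵀ = Aᵀw: [[2210, 404, 86]; [404, 86, 14]; [86, 14, 6]]·[p, q, r]ᵀ = [7225, 1347, 272]ᵀ.
Solving the 3×3 system (Gaussian elimination) gives p = 9769/3234, q = 29749/16170, r = -6081/2695.

p = 3.02, q = 1.84, r = -2.26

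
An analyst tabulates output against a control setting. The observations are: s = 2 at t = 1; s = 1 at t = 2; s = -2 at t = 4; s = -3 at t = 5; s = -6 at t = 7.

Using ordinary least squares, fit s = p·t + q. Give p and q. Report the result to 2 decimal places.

XᵀX·[p, q]ᵀ = Xᵀs reads: 95·p + 19·q = -61;  19·p + 5·q = -8.
Eliminating q: 5·(row 1) − 19·(row 2) gives 114·p = 5·(-61) − 19·(-8) = -153, so p = -51/38.
Then q = ((-8) − 19·(-51/38))/5 = 7/2.

p = -1.34, q = 3.50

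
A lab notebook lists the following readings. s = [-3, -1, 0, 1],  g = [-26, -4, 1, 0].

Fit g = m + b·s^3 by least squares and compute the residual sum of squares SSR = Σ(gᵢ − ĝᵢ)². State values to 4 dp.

Normal-equation sums: Σ1 = 4, Σs^3 = -27, Σs^3·s^3 = 731.
Moment sums: Σg = -29, Σs^3·g = 706.
XᵀX·[m, b]ᵀ = Xᵀg becomes [[4, -27]; [-27, 731]]·[m, b]ᵀ = [-29, 706]ᵀ.
Δ = 4·731 − (-27)² = 2195.
m = ((-29)·731 − (-27)·706)/2195 = -2137/2195; b = (4·706 − (-27)·(-29))/2195 = 2041/2195.
Residuals: 174/2195, -4602/2195, 4332/2195, 96/2195; SSR = 18216/2195.

SSR = 8.2989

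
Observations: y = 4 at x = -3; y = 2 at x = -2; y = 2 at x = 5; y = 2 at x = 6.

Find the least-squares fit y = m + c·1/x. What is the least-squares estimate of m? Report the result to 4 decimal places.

Sums needed: Σ1 = 4, Σ1/x = -7/15, Σ1/x·1/x = 193/450.
For Mᵀy: Σy = 10, Σ1/x·y = -8/5.
Normal equations: [[4, -7/15]; [-7/15, 193/450]]·[m, c]ᵀ = [10, -8/5]ᵀ.
Eliminating c: (193/450)·(row 1) − (-7/15)·(row 2) gives (337/225)·m = (193/450)·10 − (-7/15)·(-8/5) = 797/225, so m = 797/337.
Then c = ((-8/5) − (-7/15)·(797/337))/(193/450) = -390/337.

m = 2.3650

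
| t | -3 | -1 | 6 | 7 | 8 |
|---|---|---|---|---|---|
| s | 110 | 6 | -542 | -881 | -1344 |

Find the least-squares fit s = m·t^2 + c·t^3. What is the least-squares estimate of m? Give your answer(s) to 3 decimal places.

The normal system XᵀX·[m, c]ᵀ = Xᵀs is [[7875, 57107]; [57107, 427179]]·[m, c]ᵀ = [-147701, -1110359]ᵀ.
Determinant 7875·427179 − 57107² = 102825176.
m = ((-147701)·427179 − 57107·(-1110359))/102825176 = 157252967/51412588; c = (7875·(-1110359) − 57107·(-147701))/102825176 = -154658059/51412588.

m = 3.059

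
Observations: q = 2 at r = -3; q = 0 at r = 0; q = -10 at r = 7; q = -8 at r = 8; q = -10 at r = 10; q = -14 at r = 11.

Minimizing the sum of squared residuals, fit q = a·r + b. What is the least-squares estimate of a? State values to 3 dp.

a = -1.077

Sums needed: Σr·r = 343, Σr = 33, Σ1 = 6.
Right-hand side: Σr·q = -394, Σq = -40.
Determinant 343·6 − 33² = 969.
a = ((-394)·6 − 33·(-40))/969 = -348/323; b = (343·(-40) − 33·(-394))/969 = -718/969.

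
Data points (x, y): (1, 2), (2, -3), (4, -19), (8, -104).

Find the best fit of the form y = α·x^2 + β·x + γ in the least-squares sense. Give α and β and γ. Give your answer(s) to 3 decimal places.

α = -2.013, β = 3.098, γ = 0.167

Normal-equation sums: Σx^2·x^2 = 4369, Σx^2·x = 585, Σx^2 = 85, Σx·x = 85, Σx = 15, Σ1 = 4.
Moment sums: Σx^2·y = -6970, Σx·y = -912, Σy = -124.
MᵀM·[α, β, γ]ᵀ = Mᵀy becomes [[4369, 585, 85]; [585, 85, 15]; [85, 15, 4]]·[α, β, γ]ᵀ = [-6970, -912, -124]ᵀ.
Solving the 3×3 system (Gaussian elimination) gives α = -749/372, β = 1921/620, γ = 1/6.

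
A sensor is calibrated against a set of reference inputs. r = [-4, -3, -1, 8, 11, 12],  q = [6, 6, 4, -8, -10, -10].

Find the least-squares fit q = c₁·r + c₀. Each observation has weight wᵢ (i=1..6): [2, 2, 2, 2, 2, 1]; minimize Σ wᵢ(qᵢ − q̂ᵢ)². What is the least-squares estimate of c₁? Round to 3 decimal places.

c₁ = -1.121

The normal equations are: 566·c₁ + 34·c₀ = -560;  34·c₁ + 11·c₀ = -14.
(Σwᵢ·r·r = 566, Σwᵢ·r = 34, Σwᵢ·1 = 11, Σwᵢ·r·q = -560, Σwᵢ·q = -14.)
Eliminating c₀: 11·(row 1) − 34·(row 2) gives 5070·c₁ = 11·(-560) − 34·(-14) = -5684, so c₁ = -2842/2535.
Then c₀ = ((-14) − 34·(-2842/2535))/11 = 5558/2535.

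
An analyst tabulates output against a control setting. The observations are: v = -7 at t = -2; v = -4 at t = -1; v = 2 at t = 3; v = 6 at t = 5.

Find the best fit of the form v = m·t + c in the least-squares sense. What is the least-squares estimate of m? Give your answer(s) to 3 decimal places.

m = 1.763

The normal equations are: 39·m + 5·c = 54;  5·m + 4·c = -3.
(Σt·t = 39, Σt = 5, Σ1 = 4, Σt·v = 54, Σv = -3.)
Determinant 39·4 − 5² = 131.
m = (54·4 − 5·(-3))/131 = 231/131; c = (39·(-3) − 5·54)/131 = -387/131.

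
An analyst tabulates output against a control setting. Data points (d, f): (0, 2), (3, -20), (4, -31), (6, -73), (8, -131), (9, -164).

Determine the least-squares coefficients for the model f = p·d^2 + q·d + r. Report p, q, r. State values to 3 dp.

p = -1.974, q = -0.684, r = 1.704

From the data, Σd^2·d^2 = 12290, Σd^2·d = 1548, Σd^2 = 206, Σd·d = 206, Σd = 30, Σ1 = 6.
For Xᵀf: Σd^2·f = -24972, Σd·f = -3146, Σf = -417.
So XᵀX·[p, q, r]ᵀ = Xᵀf: [[12290, 1548, 206]; [1548, 206, 30]; [206, 30, 6]]·[p, q, r]ᵀ = [-24972, -3146, -417]ᵀ.
Row-reducing yields p = -10089/5110, q = -499/730, r = 8709/5110.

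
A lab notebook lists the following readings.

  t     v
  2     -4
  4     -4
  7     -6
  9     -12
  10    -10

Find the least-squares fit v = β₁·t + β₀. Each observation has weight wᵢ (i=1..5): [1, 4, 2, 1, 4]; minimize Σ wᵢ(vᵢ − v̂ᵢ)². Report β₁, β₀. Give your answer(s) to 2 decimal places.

Compute the Gram sums: Σwᵢ·t·t = 647, Σwᵢ·t = 81, Σwᵢ·1 = 12.
Moment sums: Σwᵢ·t·v = -664, Σwᵢ·v = -84.
XᵀWX·[β₁, β₀]ᵀ = XᵀWv becomes [[647, 81]; [81, 12]]·[β₁, β₀]ᵀ = [-664, -84]ᵀ.
det = 647·12 − 81² = 1203.
β₁ = ((-664)·12 − 81·(-84))/1203 = -388/401; β₀ = (647·(-84) − 81·(-664))/1203 = -188/401.

β₁ = -0.97, β₀ = -0.47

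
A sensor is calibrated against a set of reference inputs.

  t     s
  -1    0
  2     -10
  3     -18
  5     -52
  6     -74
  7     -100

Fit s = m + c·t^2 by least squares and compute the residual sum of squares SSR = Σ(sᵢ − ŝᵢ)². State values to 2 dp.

SSR = 8.40

The normal system XᵀX·[m, c]ᵀ = Xᵀs is [[6, 124]; [124, 4420]]·[m, c]ᵀ = [-254, -9066]ᵀ.
Eliminating c: 4420·(row 1) − 124·(row 2) gives 11144·m = 4420·(-254) − 124·(-9066) = 1504, so m = 188/1393.
Then c = ((-9066) − 124·(188/1393))/4420 = -5725/2786.
Residuals: 5349/2786, -2668/1393, 143/398, -2123/2786, -220/1393, 1549/2786; SSR = 11699/1393.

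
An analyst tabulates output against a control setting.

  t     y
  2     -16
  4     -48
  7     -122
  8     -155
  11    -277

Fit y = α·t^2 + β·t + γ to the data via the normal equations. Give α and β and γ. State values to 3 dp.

α = -1.934, β = -3.789, γ = -1.076

With design matrix M, MᵀM = [[21410, 2258, 254]; [2258, 254, 32]; [254, 32, 5]] and Mᵀy = [-50247, -5365, -618]ᵀ.
Inverting the 3×3 Gram matrix, [α, β, γ]ᵀ = [-3749/1938, -72/19, -1043/969]ᵀ.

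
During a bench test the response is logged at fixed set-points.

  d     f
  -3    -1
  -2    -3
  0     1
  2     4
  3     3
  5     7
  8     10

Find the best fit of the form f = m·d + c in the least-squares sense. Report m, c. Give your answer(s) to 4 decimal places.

m = 1.1226, c = 0.9151

Normal-equation sums: Σd·d = 115, Σd = 13, Σ1 = 7.
Moment sums: Σd·f = 141, Σf = 21.
det = 115·7 − 13² = 636.
m = (141·7 − 13·21)/636 = 119/106; c = (115·21 − 13·141)/636 = 97/106.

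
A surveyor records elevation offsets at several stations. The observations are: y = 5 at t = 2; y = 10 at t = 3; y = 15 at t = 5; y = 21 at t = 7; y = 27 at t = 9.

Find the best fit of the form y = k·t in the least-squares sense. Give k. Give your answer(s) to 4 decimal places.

k = 3.0060

Forming XᵀX = [[168]] and Xᵀy = [505]ᵀ gives XᵀX·[k]ᵀ = Xᵀy.
Hence k = 505 / 168 ≈ 3.00595.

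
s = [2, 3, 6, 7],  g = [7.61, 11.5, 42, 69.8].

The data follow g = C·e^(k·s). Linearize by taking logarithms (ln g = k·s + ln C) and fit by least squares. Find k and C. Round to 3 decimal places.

k = 0.440, C = 3.105

Taking logs, ln g = k·s + ln C, so regress ln g on s.
Σs = 18.0000, Σ(s)² = 98.0000, Σln g = 12.4551, Σs·ln g = 63.5314.
Normal system: [[98.0000, 18.0000]; [18.0000, 4]]·[k, ln C]ᵀ = [63.5314, 12.4551]ᵀ.
Slope k = (n·Σs·ln g − Σs·Σln g)/(n·Σ(s)² − (Σs)²) = (4·63.5314 − 18.0000·12.4551)/68.0000 = 0.44020; ln C = (Σln g − k·Σs)/n = 1.13288, so C = exp(1.13288) = 3.10457.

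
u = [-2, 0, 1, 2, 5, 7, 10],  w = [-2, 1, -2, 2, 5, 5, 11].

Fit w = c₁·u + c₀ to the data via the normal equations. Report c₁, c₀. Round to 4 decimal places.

c₁ = 1.0266, c₀ = -0.5160

Entries of MᵀM: Σu·u = 183, Σu = 23, Σ1 = 7.
Moment sums: Σu·w = 176, Σw = 20.
Δ = 183·7 − 23² = 752.
c₁ = (176·7 − 23·20)/752 = 193/188; c₀ = (183·20 − 23·176)/752 = -97/188.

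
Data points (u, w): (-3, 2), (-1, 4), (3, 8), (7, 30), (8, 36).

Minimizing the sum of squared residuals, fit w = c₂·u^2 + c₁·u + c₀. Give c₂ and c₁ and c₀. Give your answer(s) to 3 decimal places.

c₂ = 0.391, c₁ = 1.064, c₀ = 2.706

With design matrix X, XᵀX = [[6660, 854, 132]; [854, 132, 14]; [132, 14, 5]] and Xᵀw = [3868, 512, 80]ᵀ.
Solving the 3×3 system (Gaussian elimination) gives c₂ = 29312/75019, c₁ = 11402/10717, c₀ = 202988/75019.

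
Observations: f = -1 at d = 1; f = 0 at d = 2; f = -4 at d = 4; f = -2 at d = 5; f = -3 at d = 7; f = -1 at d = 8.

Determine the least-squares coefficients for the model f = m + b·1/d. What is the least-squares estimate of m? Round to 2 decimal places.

The normal system XᵀX·[m, b]ᵀ = Xᵀf is [[6, 621/280]; [621/280, 108861/78400]]·[m, b]ᵀ = [-11, -827/280]ᵀ.
Δ = 6·(108861/78400) − (621/280)² = 10701/3136.
m = ((-11)·(108861/78400) − (621/280)·(-827/280))/(10701/3136) = -227968/89175; b = (6·(-827/280) − (621/280)·(-11))/(10701/3136) = 34888/17835.

m = -2.56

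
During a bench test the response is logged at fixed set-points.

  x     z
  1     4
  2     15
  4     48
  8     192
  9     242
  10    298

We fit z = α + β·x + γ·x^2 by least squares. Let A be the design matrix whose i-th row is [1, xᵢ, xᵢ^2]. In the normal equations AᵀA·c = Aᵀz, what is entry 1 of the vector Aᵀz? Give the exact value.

Entry 1 ↔ basis 1, so (Aᵀz)_{1} = Σᵢ zᵢ = (1)·(4) + (1)·(15) + (1)·(48) + (1)·(192) + (1)·(242) + (1)·(298) = 799.

799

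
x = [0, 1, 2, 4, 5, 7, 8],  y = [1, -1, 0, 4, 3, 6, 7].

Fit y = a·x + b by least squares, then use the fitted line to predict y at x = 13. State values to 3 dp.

ŷ = 11.333

Sums needed: Σx·x = 159, Σx = 27, Σ1 = 7.
For Aᵀy: Σx·y = 128, Σy = 20.
Normal equations: [[159, 27]; [27, 7]]·[a, b]ᵀ = [128, 20]ᵀ.
Eliminating b: 7·(row 1) − 27·(row 2) gives 384·a = 7·128 − 27·20 = 356, so a = 89/96.
Then b = (20 − 27·(89/96))/7 = -23/32.
At x = 13: ŷ = (89/96)·(13) + (-23/32)·(1) = 34/3.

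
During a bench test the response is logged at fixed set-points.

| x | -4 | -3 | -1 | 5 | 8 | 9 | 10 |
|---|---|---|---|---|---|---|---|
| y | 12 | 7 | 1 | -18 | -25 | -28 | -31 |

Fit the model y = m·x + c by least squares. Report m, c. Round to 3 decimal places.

With design matrix A, AᵀA = [[296, 24]; [24, 7]] and Aᵀy = [-922, -82]ᵀ.
Δ = 296·7 − 24² = 1496.
m = ((-922)·7 − 24·(-82))/1496 = -2243/748; c = (296·(-82) − 24·(-922))/1496 = -268/187.

m = -2.999, c = -1.433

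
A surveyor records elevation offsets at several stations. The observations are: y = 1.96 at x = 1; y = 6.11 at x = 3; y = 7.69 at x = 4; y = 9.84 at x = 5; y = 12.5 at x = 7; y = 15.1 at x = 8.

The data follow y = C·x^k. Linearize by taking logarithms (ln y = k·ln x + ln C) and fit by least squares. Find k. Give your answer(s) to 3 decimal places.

Linearized form: ln y = k·ln x + ln C. From the 6 transformed points,
Sums: Σln x = 8.1197, Σ(ln x)² = 13.8297, Σln y = 12.0497, Σln x·ln y = 19.0561.
Normal system: [[13.8297, 8.1197]; [8.1197, 6]]·[k, ln C]ᵀ = [19.0561, 12.0497]ᵀ.
Solving (det = 17.0487): k = 0.96765, ln C = 0.69878.

k = 0.968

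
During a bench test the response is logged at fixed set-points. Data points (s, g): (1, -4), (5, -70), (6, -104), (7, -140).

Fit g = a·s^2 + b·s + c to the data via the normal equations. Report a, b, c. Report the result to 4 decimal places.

The normal equations are: 4323·a + 685·b + 111·c = -12358;  685·a + 111·b + 19·c = -1958;  111·a + 19·b + 4·c = -318.
Row-reducing yields a = -2727/902, b = 1279/902, c = -1055/451.

a = -3.0233, b = 1.4180, c = -2.3392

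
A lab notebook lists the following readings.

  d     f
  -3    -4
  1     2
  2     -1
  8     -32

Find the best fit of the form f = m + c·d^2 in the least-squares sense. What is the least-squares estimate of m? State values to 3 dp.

Entries of AᵀA: Σ1 = 4, Σd^2 = 78, Σd^2·d^2 = 4194.
And Σf = -35, Σd^2·f = -2086.
So AᵀA·[m, c]ᵀ = Aᵀf: [[4, 78]; [78, 4194]]·[m, c]ᵀ = [-35, -2086]ᵀ.
det = 4·4194 − 78² = 10692.
m = ((-35)·4194 − 78·(-2086))/10692 = 2653/1782; c = (4·(-2086) − 78·(-35))/10692 = -2807/5346.

m = 1.489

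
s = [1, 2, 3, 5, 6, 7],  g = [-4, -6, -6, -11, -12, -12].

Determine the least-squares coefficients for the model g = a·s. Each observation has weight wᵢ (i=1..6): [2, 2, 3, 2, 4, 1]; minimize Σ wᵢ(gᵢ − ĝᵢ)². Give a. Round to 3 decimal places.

XᵀWX·[a]ᵀ = XᵀWg reads: 280·a = -568.
Hence a = -568 / 280 ≈ -2.02857.

a = -2.029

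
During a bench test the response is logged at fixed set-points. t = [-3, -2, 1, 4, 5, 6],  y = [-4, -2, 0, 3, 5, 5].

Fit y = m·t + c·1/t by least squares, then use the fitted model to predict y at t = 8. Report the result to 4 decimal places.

Normal-equation sums: Σt·t = 91, Σt·1/t = 6, Σ1/t·1/t = 5369/3600.
Moment sums: Σt·y = 83, Σ1/t·y = 59/12.
Determinant 91·(5369/3600) − 6² = 358979/3600.
m = (83·(5369/3600) − 6·(59/12))/(358979/3600) = 339427/358979; c = (91·(59/12) − 6·83)/(358979/3600) = -182100/358979.
At t = 8: ŷ = (339427/358979)·(8) + (-182100/358979)·(1/8) = 5385307/717958.

ŷ = 7.5009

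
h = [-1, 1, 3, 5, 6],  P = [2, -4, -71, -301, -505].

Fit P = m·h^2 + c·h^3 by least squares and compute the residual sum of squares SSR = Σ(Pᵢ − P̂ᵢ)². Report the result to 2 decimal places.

The normal equations are: 2004·m + 11144·c = -26346;  11144·m + 63012·c = -148628.
Eliminating c: 63012·(row 1) − 11144·(row 2) gives 2087312·m = 63012·(-26346) − 11144·(-148628) = -3803720, so m = -475465/260914.
Then c = ((-148628) − 11144·(-475465/260914))/63012 = -265668/130457.
Residuals: 465957/260914, -36855/260914, 100363/260914, -231489/260914, 61873/130457; SSR = 570010/130457.

SSR = 4.37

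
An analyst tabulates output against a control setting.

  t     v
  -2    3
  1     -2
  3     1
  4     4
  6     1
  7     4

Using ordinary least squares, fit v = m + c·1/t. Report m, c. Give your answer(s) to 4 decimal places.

m = 2.6383, c = -3.4674

With design matrix M, MᵀM = [[6, 39/28]; [39/28, 10385/7056]] and Mᵀv = [11, -10/7]ᵀ.
Eliminating c: (10385/7056)·(row 1) − (39/28)·(row 2) gives (16207/2352)·m = (10385/7056)·11 − (39/28)·(-10/7) = 18325/1008, so m = 128275/48621.
Then c = ((-10/7) − (39/28)·(128275/48621))/(10385/7056) = -56196/16207.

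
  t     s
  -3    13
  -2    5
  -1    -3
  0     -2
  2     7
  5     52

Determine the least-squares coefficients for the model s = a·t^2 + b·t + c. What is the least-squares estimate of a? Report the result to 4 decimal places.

Sums needed: Σt^2·t^2 = 739, Σt^2·t = 97, Σt^2 = 43, Σt·t = 43, Σt = 1, Σ1 = 6.
Right-hand side: Σt^2·s = 1462, Σt·s = 228, Σs = 72.
Normal equations: [[739, 97, 43]; [97, 43, 1]; [43, 1, 6]]·[a, b, c]ᵀ = [1462, 228, 72]ᵀ.
Inverting the 3×3 Gram matrix, [a, b, c]ᵀ = [5759/2832, 2203/2832, -319/118]ᵀ.

a = 2.0335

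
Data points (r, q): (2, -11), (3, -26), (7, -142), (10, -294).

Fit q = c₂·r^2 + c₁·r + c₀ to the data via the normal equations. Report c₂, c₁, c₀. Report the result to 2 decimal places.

Normal-equation sums: Σr^2·r^2 = 12498, Σr^2·r = 1378, Σr^2 = 162, Σr·r = 162, Σr = 22, Σ1 = 4.
For Mᵀq: Σr^2·q = -36636, Σr·q = -4034, Σq = -473.
Normal equations: [[12498, 1378, 162]; [1378, 162, 22]; [162, 22, 4]]·[c₂, c₁, c₀]ᵀ = [-36636, -4034, -473]ᵀ.
Row-reducing yields c₂ = -2379/781, c₁ = 1941/1562, c₀ = -2683/1562.

c₂ = -3.05, c₁ = 1.24, c₀ = -1.72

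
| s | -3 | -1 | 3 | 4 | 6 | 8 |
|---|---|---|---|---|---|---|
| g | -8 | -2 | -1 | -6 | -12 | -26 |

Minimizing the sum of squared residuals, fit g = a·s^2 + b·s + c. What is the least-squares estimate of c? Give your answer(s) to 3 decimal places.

c = -0.252

MᵀM·[a, b, c]ᵀ = Mᵀg reads: 5811·a + 791·b + 135·c = -2275;  791·a + 135·b + 17·c = -281;  135·a + 17·b + 6·c = -55.
Solving the 3×3 system (Gaussian elimination) gives a = -38959/73960, b = 1783/1720, c = -9309/36980.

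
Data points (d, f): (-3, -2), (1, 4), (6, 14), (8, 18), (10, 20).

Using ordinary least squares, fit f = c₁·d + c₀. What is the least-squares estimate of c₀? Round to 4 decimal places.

Entries of MᵀM: Σd·d = 210, Σd = 22, Σ1 = 5.
Moment sums: Σd·f = 438, Σf = 54.
So MᵀM·[c₁, c₀]ᵀ = Mᵀf: [[210, 22]; [22, 5]]·[c₁, c₀]ᵀ = [438, 54]ᵀ.
Determinant 210·5 − 22² = 566.
c₁ = (438·5 − 22·54)/566 = 501/283; c₀ = (210·54 − 22·438)/566 = 852/283.

c₀ = 3.0106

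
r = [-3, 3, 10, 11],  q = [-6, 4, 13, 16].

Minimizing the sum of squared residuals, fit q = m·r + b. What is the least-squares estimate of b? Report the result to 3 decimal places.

Sums needed: Σr·r = 239, Σr = 21, Σ1 = 4.
And Σr·q = 336, Σq = 27.
Δ = 239·4 − 21² = 515.
m = (336·4 − 21·27)/515 = 777/515; b = (239·27 − 21·336)/515 = -603/515.

b = -1.171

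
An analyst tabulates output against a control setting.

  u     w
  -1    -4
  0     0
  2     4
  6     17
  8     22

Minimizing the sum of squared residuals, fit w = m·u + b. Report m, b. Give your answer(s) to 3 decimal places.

m = 2.883, b = -0.850

From the data, Σu·u = 105, Σu = 15, Σ1 = 5.
For Xᵀw: Σu·w = 290, Σw = 39.
Eliminating b: 5·(row 1) − 15·(row 2) gives 300·m = 5·290 − 15·39 = 865, so m = 173/60.
Then b = (39 − 15·(173/60))/5 = -17/20.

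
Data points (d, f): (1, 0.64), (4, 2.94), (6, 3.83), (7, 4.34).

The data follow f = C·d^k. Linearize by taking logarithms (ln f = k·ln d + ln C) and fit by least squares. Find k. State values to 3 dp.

k = 0.997

Let Y = ln f. Fitting Y = k·ln d + ln C by least squares:
Σln d = 5.1240, Σ(ln d)² = 8.9188, Σln f = 3.4429, Σln d·ln f = 6.7574.
Equations: 8.9188·k + 5.1240·ln C = 6.7574;  5.1240·k + 4·ln C = 3.4429.
Δ = 8.9188·4 − (5.1240)² = 9.4201; k = (6.7574·4 − 5.1240·3.4429)/9.4201 = 0.99666, ln C = (8.9188·3.4429 − 5.1240·6.7574)/9.4201 = -0.41600.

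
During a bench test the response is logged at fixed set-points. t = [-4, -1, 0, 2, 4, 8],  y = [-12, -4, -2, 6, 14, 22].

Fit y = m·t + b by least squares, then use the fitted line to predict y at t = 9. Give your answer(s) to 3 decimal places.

The normal equations are: 101·m + 9·b = 296;  9·m + 6·b = 24.
Δ = 101·6 − 9² = 525.
m = (296·6 − 9·24)/525 = 104/35; b = (101·24 − 9·296)/525 = -16/35.
At t = 9: ŷ = (104/35)·(9) + (-16/35)·(1) = 184/7.

ŷ = 26.286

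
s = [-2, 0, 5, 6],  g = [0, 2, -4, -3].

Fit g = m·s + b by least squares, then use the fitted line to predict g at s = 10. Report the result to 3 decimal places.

ĝ = -5.883

From the data, Σs·s = 65, Σs = 9, Σ1 = 4.
For Mᵀg: Σs·g = -38, Σg = -5.
MᵀM·[m, b]ᵀ = Mᵀg becomes [[65, 9]; [9, 4]]·[m, b]ᵀ = [-38, -5]ᵀ.
Eliminating b: 4·(row 1) − 9·(row 2) gives 179·m = 4·(-38) − 9·(-5) = -107, so m = -107/179.
Then b = ((-5) − 9·(-107/179))/4 = 17/179.
At s = 10: ĝ = (-107/179)·(10) + (17/179)·(1) = -1053/179.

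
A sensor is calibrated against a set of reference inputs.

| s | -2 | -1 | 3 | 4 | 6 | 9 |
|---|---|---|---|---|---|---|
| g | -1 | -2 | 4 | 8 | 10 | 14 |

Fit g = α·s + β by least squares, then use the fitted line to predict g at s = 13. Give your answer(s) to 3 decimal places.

ĝ = 20.165

From the data, Σs·s = 147, Σs = 19, Σ1 = 6.
Right-hand side: Σs·g = 234, Σg = 33.
So MᵀM·[α, β]ᵀ = Mᵀg: [[147, 19]; [19, 6]]·[α, β]ᵀ = [234, 33]ᵀ.
Δ = 147·6 − 19² = 521.
α = (234·6 − 19·33)/521 = 777/521; β = (147·33 − 19·234)/521 = 405/521.
At s = 13: ĝ = (777/521)·(13) + (405/521)·(1) = 10506/521.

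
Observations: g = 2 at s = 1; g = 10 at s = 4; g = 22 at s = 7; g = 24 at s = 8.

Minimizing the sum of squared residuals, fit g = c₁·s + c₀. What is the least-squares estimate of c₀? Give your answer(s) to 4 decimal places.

c₀ = -1.8333

The normal system XᵀX·[c₁, c₀]ᵀ = Xᵀg is [[130, 20]; [20, 4]]·[c₁, c₀]ᵀ = [388, 58]ᵀ.
Eliminating c₀: 4·(row 1) − 20·(row 2) gives 120·c₁ = 4·388 − 20·58 = 392, so c₁ = 49/15.
Then c₀ = (58 − 20·(49/15))/4 = -11/6.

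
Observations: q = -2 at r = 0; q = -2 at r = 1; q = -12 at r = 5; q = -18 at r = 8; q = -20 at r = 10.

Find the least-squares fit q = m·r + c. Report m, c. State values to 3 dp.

m = -1.963, c = -1.380

Compute the Gram sums: Σr·r = 190, Σr = 24, Σ1 = 5.
And Σr·q = -406, Σq = -54.
MᵀM·[m, c]ᵀ = Mᵀq becomes [[190, 24]; [24, 5]]·[m, c]ᵀ = [-406, -54]ᵀ.
Determinant 190·5 − 24² = 374.
m = ((-406)·5 − 24·(-54))/374 = -367/187; c = (190·(-54) − 24·(-406))/374 = -258/187.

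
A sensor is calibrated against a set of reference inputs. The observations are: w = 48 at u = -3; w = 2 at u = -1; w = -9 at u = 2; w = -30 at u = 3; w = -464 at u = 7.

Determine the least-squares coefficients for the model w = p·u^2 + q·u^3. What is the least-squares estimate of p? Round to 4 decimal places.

With design matrix M, MᵀM = [[2580, 16838]; [16838, 119172]] and Mᵀw = [-22608, -161332]ᵀ.
Determinant 2580·119172 − 16838² = 23945516.
p = ((-22608)·119172 − 16838·(-161332))/23945516 = 5566910/5986379; q = (2580·(-161332) − 16838·(-22608))/23945516 = -8890764/5986379.

p = 0.9299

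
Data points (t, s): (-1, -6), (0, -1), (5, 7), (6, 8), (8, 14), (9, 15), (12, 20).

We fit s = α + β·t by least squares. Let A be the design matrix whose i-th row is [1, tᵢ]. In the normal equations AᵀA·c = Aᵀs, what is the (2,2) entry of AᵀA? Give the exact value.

Row 2 ↔ basis t, column 2 ↔ basis t, so (AᵀA)_{2,2} = Σᵢ (t)·(t) = (-1)·(-1) + (0)·(0) + (5)·(5) + (6)·(6) + (8)·(8) + (9)·(9) + (12)·(12) = 351.

351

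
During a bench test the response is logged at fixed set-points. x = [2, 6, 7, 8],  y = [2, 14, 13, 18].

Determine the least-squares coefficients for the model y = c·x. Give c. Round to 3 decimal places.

c = 2.111

Entries of AᵀA: Σx·x = 153.
Right-hand side: Σx·y = 323.
Hence c = 323 / 153 ≈ 2.11111.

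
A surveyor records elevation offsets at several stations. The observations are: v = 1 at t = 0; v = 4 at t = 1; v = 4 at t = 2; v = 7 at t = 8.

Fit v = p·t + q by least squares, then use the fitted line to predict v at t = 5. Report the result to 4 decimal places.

v̂ = 5.3935

Entries of MᵀM: Σt·t = 69, Σt = 11, Σ1 = 4.
Right-hand side: Σt·v = 68, Σv = 16.
So MᵀM·[p, q]ᵀ = Mᵀv: [[69, 11]; [11, 4]]·[p, q]ᵀ = [68, 16]ᵀ.
Eliminating q: 4·(row 1) − 11·(row 2) gives 155·p = 4·68 − 11·16 = 96, so p = 96/155.
Then q = (16 − 11·(96/155))/4 = 356/155.
At t = 5: v̂ = (96/155)·(5) + (356/155)·(1) = 836/155.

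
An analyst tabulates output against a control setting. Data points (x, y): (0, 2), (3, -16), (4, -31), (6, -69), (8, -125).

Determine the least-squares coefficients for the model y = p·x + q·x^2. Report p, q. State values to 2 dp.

p = 0.54, q = -2.02

MᵀM·[p, q]ᵀ = Mᵀy reads: 125·p + 819·q = -1586;  819·p + 5729·q = -11124.
(Σx·x = 125, Σx·x^2 = 819, Σx^2·x^2 = 5729, Σx·y = -1586, Σx^2·y = -11124.)
det = 125·5729 − 819² = 45364.
p = ((-1586)·5729 − 819·(-11124))/45364 = 12181/22682; q = (125·(-11124) − 819·(-1586))/45364 = -45783/22682.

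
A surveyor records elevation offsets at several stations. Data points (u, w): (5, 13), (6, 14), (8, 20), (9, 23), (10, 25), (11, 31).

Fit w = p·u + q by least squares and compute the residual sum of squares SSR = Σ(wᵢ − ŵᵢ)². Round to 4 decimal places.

SSR = 7.2671

The normal system XᵀX·[p, q]ᵀ = Xᵀw is [[427, 49]; [49, 6]]·[p, q]ᵀ = [1107, 126]ᵀ.
det = 427·6 − 49² = 161.
p = (1107·6 − 49·126)/161 = 468/161; q = (427·126 − 49·1107)/161 = -63/23.
Residuals: 194/161, -113/161, -83/161, -68/161, -214/161, 284/161; SSR = 1170/161.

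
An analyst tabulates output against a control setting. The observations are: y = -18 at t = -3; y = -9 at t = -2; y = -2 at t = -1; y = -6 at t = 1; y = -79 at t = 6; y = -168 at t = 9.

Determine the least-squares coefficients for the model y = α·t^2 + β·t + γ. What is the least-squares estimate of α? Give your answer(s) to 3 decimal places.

Entries of AᵀA: Σt^2·t^2 = 7956, Σt^2·t = 910, Σt^2 = 132, Σt·t = 132, Σt = 10, Σ1 = 6.
For Aᵀy: Σt^2·y = -16658, Σt·y = -1918, Σy = -282.
AᵀA·[α, β, γ]ᵀ = Aᵀy becomes [[7956, 910, 132]; [910, 132, 10]; [132, 10, 6]]·[α, β, γ]ᵀ = [-16658, -1918, -282]ᵀ.
Inverting the 3×3 Gram matrix, [α, β, γ]ᵀ = [-154931/79923, -25509/26641, -220354/79923]ᵀ.

α = -1.939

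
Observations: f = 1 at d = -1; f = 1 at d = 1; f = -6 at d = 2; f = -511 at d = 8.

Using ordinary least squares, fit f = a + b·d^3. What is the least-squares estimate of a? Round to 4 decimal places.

The normal system XᵀX·[a, b]ᵀ = Xᵀf is [[4, 520]; [520, 262210]]·[a, b]ᵀ = [-515, -261680]ᵀ.
Determinant 4·262210 − 520² = 778440.
a = ((-515)·262210 − 520·(-261680))/778440 = 2655/1996; b = (4·(-261680) − 520·(-515))/778440 = -6491/6487.

a = 1.3302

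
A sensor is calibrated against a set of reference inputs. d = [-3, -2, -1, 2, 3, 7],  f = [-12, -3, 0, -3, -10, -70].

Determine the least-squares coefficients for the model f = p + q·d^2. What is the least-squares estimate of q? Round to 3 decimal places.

q = -1.476

AᵀA·[p, q]ᵀ = Aᵀf reads: 6·p + 76·q = -98;  76·p + 2596·q = -3652.
(Σ1 = 6, Σd^2 = 76, Σd^2·d^2 = 2596, Σf = -98, Σd^2·f = -3652.)
Eliminating q: 2596·(row 1) − 76·(row 2) gives 9800·p = 2596·(-98) − 76·(-3652) = 23144, so p = 2893/1225.
Then q = ((-3652) − 76·(2893/1225))/2596 = -1808/1225.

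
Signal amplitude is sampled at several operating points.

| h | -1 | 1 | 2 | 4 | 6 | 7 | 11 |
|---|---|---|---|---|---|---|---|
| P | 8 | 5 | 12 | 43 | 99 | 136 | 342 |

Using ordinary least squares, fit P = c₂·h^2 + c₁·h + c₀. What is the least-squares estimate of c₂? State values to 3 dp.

c₂ = 2.966

Normal-equation sums: Σh^2·h^2 = 18612, Σh^2·h = 1962, Σh^2 = 228, Σh·h = 228, Σh = 30, Σ1 = 7.
Moment sums: Σh^2·P = 52359, Σh·P = 5501, ΣP = 645.
XᵀX·[c₂, c₁, c₀]ᵀ = XᵀP becomes [[18612, 1962, 228]; [1962, 228, 30]; [228, 30, 7]]·[c₂, c₁, c₀]ᵀ = [52359, 5501, 645]ᵀ.
Row-reducing yields c₂ = 54685/18438, c₁ = -34169/18438, c₀ = 10700/3073.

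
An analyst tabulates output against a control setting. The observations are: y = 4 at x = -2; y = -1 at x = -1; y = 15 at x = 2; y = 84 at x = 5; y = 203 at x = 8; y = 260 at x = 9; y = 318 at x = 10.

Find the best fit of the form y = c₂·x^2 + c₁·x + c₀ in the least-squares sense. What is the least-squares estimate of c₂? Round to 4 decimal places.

MᵀM·[c₂, c₁, c₀]ᵀ = Mᵀy reads: 21315·c₂ + 2365·c₁ + 279·c₀ = 68027;  2365·c₂ + 279·c₁ + 31·c₀ = 7587;  279·c₂ + 31·c₁ + 7·c₀ = 883.
Inverting the 3×3 Gram matrix, [c₂, c₁, c₀]ᵀ = [875876/296009, 699004/296009, -666083/296009]ᵀ.

c₂ = 2.9590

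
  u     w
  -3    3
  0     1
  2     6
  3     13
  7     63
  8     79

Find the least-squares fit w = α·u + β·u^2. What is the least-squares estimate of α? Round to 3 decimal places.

With design matrix X, XᵀX = [[135, 863]; [863, 6675]] and Xᵀw = [1115, 8311]ᵀ.
det = 135·6675 − 863² = 156356.
α = (1115·6675 − 863·8311)/156356 = 67558/39089; β = (135·8311 − 863·1115)/156356 = 39935/39089.

α = 1.728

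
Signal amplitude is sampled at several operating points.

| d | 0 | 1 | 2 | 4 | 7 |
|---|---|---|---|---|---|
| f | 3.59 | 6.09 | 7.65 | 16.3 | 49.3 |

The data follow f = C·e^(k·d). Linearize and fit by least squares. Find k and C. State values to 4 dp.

k = 0.3657, C = 3.8110

Let Y = ln f. Fitting Y = k·d + ln C by least squares:
Σd = 14.0000, Σ(d)² = 70.0000, Σln f = 11.8086, Σd·ln f = 44.3262.
Equations: 70.0000·k + 14.0000·ln C = 44.3262;  14.0000·k + 5·ln C = 11.8086.
Solving (det = 154.0000): k = 0.36565, ln C = 1.33789, so C = exp(1.33789) = 3.81099.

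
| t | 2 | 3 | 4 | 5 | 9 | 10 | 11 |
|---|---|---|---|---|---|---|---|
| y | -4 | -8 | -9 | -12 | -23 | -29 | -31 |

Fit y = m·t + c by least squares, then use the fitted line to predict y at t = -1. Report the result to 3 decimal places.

ŷ = 5.155

Forming AᵀA = [[356, 44]; [44, 7]] and Aᵀy = [-966, -116]ᵀ gives AᵀA·[m, c]ᵀ = Aᵀy.
Δ = 356·7 − 44² = 556.
m = ((-966)·7 − 44·(-116))/556 = -829/278; c = (356·(-116) − 44·(-966))/556 = 302/139.
At t = -1: ŷ = (-829/278)·(-1) + (302/139)·(1) = 1433/278.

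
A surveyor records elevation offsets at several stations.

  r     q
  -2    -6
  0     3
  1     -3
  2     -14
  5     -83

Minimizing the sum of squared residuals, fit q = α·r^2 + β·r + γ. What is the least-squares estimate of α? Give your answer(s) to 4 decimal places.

α = -3.0191

The normal equations are: 658·α + 126·β + 34·γ = -2158;  126·α + 34·β + 6·γ = -434;  34·α + 6·β + 5·γ = -103.
(Σr^2·r^2 = 658, Σr^2·r = 126, Σr^2 = 34, Σr·r = 34, Σr = 6, Σ1 = 5, Σr^2·q = -2158, Σr·q = -434, Σq = -103.)
Inverting the 3×3 Gram matrix, [α, β, γ]ᵀ = [-3943/1306, -2591/1306, 1509/653]ᵀ.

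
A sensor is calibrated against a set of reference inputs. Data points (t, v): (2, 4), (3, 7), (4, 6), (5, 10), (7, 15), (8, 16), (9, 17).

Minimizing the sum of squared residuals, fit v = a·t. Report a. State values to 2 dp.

Normal-equation sums: Σt·t = 248.
And Σt·v = 489.
XᵀX·[a]ᵀ = Xᵀv becomes [[248]]·[a]ᵀ = [489]ᵀ.
Hence a = 489 / 248 ≈ 1.97177.

a = 1.97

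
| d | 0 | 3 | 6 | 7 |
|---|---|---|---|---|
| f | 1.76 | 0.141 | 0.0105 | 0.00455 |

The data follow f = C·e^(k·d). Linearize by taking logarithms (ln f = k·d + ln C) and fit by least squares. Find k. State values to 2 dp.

k = -0.85

Let Y = ln f. Fitting Y = k·d + ln C by least squares:
Σd = 16.0000, Σ(d)² = 94.0000, Σln f = -11.3427, Σd·ln f = -70.9637.
Equations: 94.0000·k + 16.0000·ln C = -70.9637;  16.0000·k + 4·ln C = -11.3427.
Solving (det = 120.0000): k = -0.85310, ln C = 0.57671.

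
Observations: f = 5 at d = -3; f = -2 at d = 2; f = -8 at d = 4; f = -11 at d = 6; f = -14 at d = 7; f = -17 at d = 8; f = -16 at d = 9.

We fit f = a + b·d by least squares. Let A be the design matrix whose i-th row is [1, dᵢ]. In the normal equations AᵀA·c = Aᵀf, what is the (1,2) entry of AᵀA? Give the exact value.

Row 1 ↔ basis 1, column 2 ↔ basis d, so (AᵀA)_{1,2} = Σᵢ d = (1)·(-3) + (1)·(2) + (1)·(4) + (1)·(6) + (1)·(7) + (1)·(8) + (1)·(9) = 33.

33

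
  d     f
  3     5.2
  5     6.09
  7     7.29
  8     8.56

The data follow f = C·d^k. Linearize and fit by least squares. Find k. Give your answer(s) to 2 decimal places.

k = 0.48

With ln fᵢ as the transformed response and ln dᵢ as the regressor:
Over the data: Σln d = 6.7334, Σ(ln d)² = 11.9079, Σln f = 7.5889, Σln d·ln f = 13.0493.
Normal system: [[11.9079, 6.7334]; [6.7334, 4]]·[k, ln C]ᵀ = [13.0493, 7.5889]ᵀ.
Δ = 11.9079·4 − (6.7334)² = 2.2928; k = (13.0493·4 − 6.7334·7.5889)/2.2928 = 0.47881, ln C = (11.9079·7.5889 − 6.7334·13.0493)/2.2928 = 1.09123.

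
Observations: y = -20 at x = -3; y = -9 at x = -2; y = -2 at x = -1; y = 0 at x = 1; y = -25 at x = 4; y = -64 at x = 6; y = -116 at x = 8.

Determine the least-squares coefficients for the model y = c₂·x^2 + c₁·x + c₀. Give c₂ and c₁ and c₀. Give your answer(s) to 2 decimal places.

The normal equations are: 5747·c₂ + 757·c₁ + 131·c₀ = -10346;  757·c₂ + 131·c₁ + 13·c₀ = -1332;  131·c₂ + 13·c₁ + 7·c₀ = -236.
(Σx^2·x^2 = 5747, Σx^2·x = 757, Σx^2 = 131, Σx·x = 131, Σx = 13, Σ1 = 7, Σx^2·y = -10346, Σx·y = -1332, Σy = -236.)
Row-reducing yields c₂ = -152677/77208, c₁ = 88253/77208, c₀ = 15055/12868.

c₂ = -1.98, c₁ = 1.14, c₀ = 1.17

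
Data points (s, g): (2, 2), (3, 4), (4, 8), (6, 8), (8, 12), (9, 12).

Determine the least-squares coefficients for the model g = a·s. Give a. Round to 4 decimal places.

a = 1.4286

Compute the Gram sums: Σs·s = 210.
Moment sums: Σs·g = 300.
Hence a = 300 / 210 ≈ 1.42857.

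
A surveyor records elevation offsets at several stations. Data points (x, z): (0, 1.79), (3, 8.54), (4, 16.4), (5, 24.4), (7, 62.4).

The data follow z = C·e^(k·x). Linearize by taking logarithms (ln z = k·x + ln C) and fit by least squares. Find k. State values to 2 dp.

With ln zᵢ as the transformed response and xᵢ as the regressor:
XᵀX = [[99.0000, 19.0000]; [19.0000, 5]], rhs = [62.5313, 12.8524]ᵀ  (here Σx = 19.0000, Σ(x)² = 99.0000, Σln z = 12.8524, Σx·ln z = 62.5313).
Δ = 99.0000·5 − (19.0000)² = 134.0000; k = (62.5313·5 − 19.0000·12.8524)/134.0000 = 0.51090, ln C = (99.0000·12.8524 − 19.0000·62.5313)/134.0000 = 0.62906.

k = 0.51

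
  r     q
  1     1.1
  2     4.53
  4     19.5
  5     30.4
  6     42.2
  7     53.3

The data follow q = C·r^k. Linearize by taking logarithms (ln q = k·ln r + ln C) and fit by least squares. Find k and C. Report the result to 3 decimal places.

k = 2.023, C = 1.121

With ln qᵢ as the transformed response and ln rᵢ as the regressor:
AᵀA = [[11.9895, 7.4265]; [7.4265, 6]], rhs = [25.1027, 15.7092]ᵀ  (here Σln r = 7.4265, Σ(ln r)² = 11.9895, Σln q = 15.7092, Σln r·ln q = 25.1027).
Δ = 11.9895·6 − (7.4265)² = 16.7835; k = (25.1027·6 − 7.4265·15.7092)/16.7835 = 2.02286, ln C = (11.9895·15.7092 − 7.4265·25.1027)/16.7835 = 0.11440, so C = exp(0.11440) = 1.12120.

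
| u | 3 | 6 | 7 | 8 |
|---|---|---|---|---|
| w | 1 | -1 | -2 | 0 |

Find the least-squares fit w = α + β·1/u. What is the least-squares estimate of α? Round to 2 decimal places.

Setting ∂/∂α … = 0 gives: 4·α + (43/56)·β = -2;  (43/56)·α + (4937/28224)·β = -5/42.
(Σ1 = 4, Σ1/u = 43/56, Σ1/u·1/u = 4937/28224, Σw = -2, Σ1/u·w = -5/42.)
det = 4·(4937/28224) − (43/56)² = 3107/28224.
α = ((-2)·(4937/28224) − (43/56)·(-5/42))/(3107/28224) = -7294/3107; β = (4·(-5/42) − (43/56)·(-2))/(3107/28224) = 29904/3107.

α = -2.35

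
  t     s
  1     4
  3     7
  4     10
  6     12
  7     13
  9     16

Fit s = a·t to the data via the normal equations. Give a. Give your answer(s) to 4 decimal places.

a = 1.9375

Normal-equation sums: Σt·t = 192.
Moment sums: Σt·s = 372.
XᵀX·[a]ᵀ = Xᵀs becomes [[192]]·[a]ᵀ = [372]ᵀ.
a = 372/192 = 1.9375.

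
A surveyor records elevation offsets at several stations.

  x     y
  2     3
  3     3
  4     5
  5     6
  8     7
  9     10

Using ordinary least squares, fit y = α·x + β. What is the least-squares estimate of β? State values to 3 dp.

Compute the Gram sums: Σx·x = 199, Σx = 31, Σ1 = 6.
And Σx·y = 211, Σy = 34.
Δ = 199·6 − 31² = 233.
α = (211·6 − 31·34)/233 = 212/233; β = (199·34 − 31·211)/233 = 225/233.

β = 0.966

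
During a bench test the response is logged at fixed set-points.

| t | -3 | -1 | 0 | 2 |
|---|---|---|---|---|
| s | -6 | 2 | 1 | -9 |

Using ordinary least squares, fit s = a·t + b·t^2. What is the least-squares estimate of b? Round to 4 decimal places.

With design matrix X, XᵀX = [[14, -20]; [-20, 98]] and Xᵀs = [-2, -88]ᵀ.
Determinant 14·98 − (-20)² = 972.
a = ((-2)·98 − (-20)·(-88))/972 = -163/81; b = (14·(-88) − (-20)·(-2))/972 = -106/81.

b = -1.3086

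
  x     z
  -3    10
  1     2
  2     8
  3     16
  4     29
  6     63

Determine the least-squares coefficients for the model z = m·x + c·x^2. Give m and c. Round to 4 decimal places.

m = 1.0891, c = 1.5513

AᵀA·[m, c]ᵀ = Aᵀz reads: 75·m + 289·c = 530;  289·m + 1731·c = 3000.
Determinant 75·1731 − 289² = 46304.
m = (530·1731 − 289·3000)/46304 = 25215/23152; c = (75·3000 − 289·530)/46304 = 35915/23152.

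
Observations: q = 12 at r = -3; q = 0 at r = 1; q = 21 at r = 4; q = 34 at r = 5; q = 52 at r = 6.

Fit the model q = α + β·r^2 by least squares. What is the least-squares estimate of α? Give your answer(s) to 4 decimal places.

α = -1.7770

With design matrix A, AᵀA = [[5, 87]; [87, 2259]] and Aᵀq = [119, 3166]ᵀ.
Determinant 5·2259 − 87² = 3726.
α = (119·2259 − 87·3166)/3726 = -2207/1242; β = (5·3166 − 87·119)/3726 = 5477/3726.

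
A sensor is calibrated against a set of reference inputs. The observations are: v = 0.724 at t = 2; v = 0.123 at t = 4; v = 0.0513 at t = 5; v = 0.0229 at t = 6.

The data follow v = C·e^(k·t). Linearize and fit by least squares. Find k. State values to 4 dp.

Taking logs, ln v = k·t + ln C, so regress ln v on t.
Sums: Σt = 17.0000, Σ(t)² = 81.0000, Σln v = -9.1652, Σt·ln v = -46.5382.
Normal system: [[81.0000, 17.0000]; [17.0000, 4]]·[k, ln C]ᵀ = [-46.5382, -9.1652]ᵀ.
Solving (det = 35.0000): k = -0.86698, ln C = 1.39336.

k = -0.8670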